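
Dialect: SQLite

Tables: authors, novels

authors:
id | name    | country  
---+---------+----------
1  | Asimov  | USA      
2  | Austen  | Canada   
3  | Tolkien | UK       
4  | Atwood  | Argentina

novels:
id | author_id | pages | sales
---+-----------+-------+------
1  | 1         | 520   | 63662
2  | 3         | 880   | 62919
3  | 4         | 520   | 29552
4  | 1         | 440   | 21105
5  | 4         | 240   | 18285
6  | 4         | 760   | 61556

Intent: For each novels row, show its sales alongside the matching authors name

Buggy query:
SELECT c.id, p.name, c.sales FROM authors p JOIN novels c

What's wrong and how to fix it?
Bug: Missing join condition: each novels row is matched to all authors rows instead of just its own

Fix: Specify the join condition linking the foreign key to the parent id

Corrected query:
SELECT c.id, p.name, c.sales FROM authors p JOIN novels c ON c.author_id = p.id

Result:
id | name    | sales
---+---------+------
1  | Asimov  | 63662
2  | Tolkien | 62919
3  | Atwood  | 29552
4  | Asimov  | 21105
5  | Atwood  | 18285
6  | Atwood  | 61556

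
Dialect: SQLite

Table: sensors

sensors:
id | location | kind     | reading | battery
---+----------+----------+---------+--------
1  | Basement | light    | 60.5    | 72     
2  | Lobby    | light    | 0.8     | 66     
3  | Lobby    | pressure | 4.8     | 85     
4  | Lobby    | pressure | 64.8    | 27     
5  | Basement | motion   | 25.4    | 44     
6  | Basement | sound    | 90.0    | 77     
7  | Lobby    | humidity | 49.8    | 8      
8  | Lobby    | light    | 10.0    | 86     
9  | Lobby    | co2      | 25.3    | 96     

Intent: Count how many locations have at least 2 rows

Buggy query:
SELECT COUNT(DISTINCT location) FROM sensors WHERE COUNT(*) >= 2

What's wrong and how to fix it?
Bug: COUNT(*) cannot appear in WHERE; the per-group count doesn't exist yet

Fix: Group first with HAVING COUNT(*) >= 2, then COUNT the resulting groups

Corrected query:
SELECT COUNT(*) FROM (SELECT location FROM sensors GROUP BY location HAVING COUNT(*) >= 2)

Result:
COUNT(*)
--------
2       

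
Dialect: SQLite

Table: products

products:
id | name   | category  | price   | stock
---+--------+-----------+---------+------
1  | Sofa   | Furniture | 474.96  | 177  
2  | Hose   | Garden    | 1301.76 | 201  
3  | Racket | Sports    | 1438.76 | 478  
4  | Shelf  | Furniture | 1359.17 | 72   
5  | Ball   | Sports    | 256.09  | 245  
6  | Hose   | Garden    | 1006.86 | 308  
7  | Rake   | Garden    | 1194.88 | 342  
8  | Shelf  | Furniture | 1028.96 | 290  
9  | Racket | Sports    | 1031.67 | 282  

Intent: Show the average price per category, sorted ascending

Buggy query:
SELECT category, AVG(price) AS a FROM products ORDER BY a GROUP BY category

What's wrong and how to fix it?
Bug: GROUP BY must precede ORDER BY

Fix: Reorder: SELECT … FROM … GROUP BY … ORDER BY …

Corrected query:
SELECT category, AVG(price) AS a FROM products GROUP BY category ORDER BY a

Result:
category  | a          
----------+------------
Sports    | 908.84     
Furniture | 954.363333 
Garden    | 1167.833333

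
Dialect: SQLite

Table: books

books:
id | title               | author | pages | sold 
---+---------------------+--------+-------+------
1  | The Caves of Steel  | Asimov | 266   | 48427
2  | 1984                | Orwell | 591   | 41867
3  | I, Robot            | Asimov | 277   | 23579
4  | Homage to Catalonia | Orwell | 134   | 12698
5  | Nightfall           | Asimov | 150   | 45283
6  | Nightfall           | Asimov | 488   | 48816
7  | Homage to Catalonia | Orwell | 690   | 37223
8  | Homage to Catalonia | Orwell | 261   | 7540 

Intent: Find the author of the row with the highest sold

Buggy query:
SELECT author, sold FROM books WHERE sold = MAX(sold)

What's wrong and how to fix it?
Bug: WHERE is evaluated per row; an aggregate over the whole table isn't defined there

Fix: Use a subquery: WHERE sold = (SELECT MAX(sold) FROM books)

Corrected query:
SELECT author, sold FROM books WHERE sold = (SELECT MAX(sold) FROM books)

Result:
author | sold 
-------+------
Asimov | 48816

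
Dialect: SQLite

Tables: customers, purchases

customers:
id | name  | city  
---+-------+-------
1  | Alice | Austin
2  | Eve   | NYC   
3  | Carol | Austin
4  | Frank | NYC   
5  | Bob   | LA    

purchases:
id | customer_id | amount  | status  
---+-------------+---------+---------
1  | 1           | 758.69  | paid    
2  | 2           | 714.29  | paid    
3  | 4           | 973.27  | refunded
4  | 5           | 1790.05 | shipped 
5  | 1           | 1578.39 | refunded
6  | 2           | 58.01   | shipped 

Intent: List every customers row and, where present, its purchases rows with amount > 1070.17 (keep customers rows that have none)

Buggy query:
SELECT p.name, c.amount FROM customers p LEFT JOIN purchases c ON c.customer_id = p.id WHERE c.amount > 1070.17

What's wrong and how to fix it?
Bug: Filtering c.amount in WHERE discards the NULL rows produced by LEFT JOIN, turning it into an inner join

Fix: Put 'c.amount > 1070.17' in the JOIN's ON clause instead of WHERE

Corrected query:
SELECT p.name, c.amount FROM customers p LEFT JOIN purchases c ON c.customer_id = p.id AND c.amount > 1070.17

Result:
name  | amount 
------+--------
Alice | 1578.39
Eve   | NULL   
Carol | NULL   
Frank | NULL   
Bob   | 1790.05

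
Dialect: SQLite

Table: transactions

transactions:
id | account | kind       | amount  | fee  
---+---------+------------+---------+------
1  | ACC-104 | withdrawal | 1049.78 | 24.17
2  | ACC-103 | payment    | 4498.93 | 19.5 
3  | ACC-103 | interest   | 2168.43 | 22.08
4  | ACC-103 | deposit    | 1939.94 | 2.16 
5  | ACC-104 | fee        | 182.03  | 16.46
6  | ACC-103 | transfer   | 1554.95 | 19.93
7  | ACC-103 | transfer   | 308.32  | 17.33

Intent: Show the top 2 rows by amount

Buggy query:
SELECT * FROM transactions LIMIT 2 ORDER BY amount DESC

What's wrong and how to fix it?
Bug: ORDER BY cannot follow LIMIT; LIMIT is the final clause

Fix: Sort with ORDER BY, then apply LIMIT

Corrected query:
SELECT * FROM transactions ORDER BY amount DESC LIMIT 2

Result:
id | account | kind     | amount  | fee  
---+---------+----------+---------+------
2  | ACC-103 | payment  | 4498.93 | 19.5 
3  | ACC-103 | interest | 2168.43 | 22.08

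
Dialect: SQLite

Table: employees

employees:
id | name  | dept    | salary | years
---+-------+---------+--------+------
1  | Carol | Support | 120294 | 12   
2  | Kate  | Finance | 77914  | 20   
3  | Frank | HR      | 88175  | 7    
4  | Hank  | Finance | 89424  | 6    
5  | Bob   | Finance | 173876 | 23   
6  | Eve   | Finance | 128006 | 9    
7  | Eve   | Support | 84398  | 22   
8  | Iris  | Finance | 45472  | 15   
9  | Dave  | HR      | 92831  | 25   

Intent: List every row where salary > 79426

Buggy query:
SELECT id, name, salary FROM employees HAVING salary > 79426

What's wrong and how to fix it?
Bug: HAVING filters the output of aggregation, but this query has no GROUP BY and no aggregate functions, so SQLite rejects it (HAVING clause on a non-aggregate query); the condition here is per row

Fix: Use WHERE for row-level filtering

Corrected query:
SELECT id, name, salary FROM employees WHERE salary > 79426

Result:
id | name  | salary
---+-------+-------
1  | Carol | 120294
3  | Frank | 88175 
4  | Hank  | 89424 
5  | Bob   | 173876
6  | Eve   | 128006
7  | Eve   | 84398 
9  | Dave  | 92831 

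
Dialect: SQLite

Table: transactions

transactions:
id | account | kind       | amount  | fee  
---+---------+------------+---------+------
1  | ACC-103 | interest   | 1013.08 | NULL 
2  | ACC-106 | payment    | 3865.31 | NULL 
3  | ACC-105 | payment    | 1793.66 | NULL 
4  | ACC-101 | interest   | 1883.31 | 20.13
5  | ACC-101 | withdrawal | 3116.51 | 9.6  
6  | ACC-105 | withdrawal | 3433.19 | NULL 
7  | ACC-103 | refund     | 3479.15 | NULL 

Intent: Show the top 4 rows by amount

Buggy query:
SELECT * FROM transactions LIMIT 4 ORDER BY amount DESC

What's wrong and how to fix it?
Bug: LIMIT must come after ORDER BY

Fix: Swap the clauses: ORDER BY first, then LIMIT

Corrected query:
SELECT * FROM transactions ORDER BY amount DESC LIMIT 4

Result:
id | account | kind       | amount  | fee 
---+---------+------------+---------+-----
2  | ACC-106 | payment    | 3865.31 | NULL
7  | ACC-103 | refund     | 3479.15 | NULL
6  | ACC-105 | withdrawal | 3433.19 | NULL
5  | ACC-101 | withdrawal | 3116.51 | 9.6 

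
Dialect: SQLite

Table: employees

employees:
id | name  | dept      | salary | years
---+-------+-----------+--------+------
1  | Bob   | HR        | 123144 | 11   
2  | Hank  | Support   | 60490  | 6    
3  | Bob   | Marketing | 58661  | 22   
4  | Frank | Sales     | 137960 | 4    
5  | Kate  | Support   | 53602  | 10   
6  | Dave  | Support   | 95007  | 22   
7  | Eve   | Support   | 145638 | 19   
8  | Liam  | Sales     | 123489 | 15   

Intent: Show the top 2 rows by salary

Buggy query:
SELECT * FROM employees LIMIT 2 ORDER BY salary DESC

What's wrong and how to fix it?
Bug: ORDER BY cannot follow LIMIT; LIMIT is the final clause

Fix: Swap the clauses: ORDER BY first, then LIMIT

Corrected query:
SELECT * FROM employees ORDER BY salary DESC LIMIT 2

Result:
id | name  | dept    | salary | years
---+-------+---------+--------+------
7  | Eve   | Support | 145638 | 19   
4  | Frank | Sales   | 137960 | 4    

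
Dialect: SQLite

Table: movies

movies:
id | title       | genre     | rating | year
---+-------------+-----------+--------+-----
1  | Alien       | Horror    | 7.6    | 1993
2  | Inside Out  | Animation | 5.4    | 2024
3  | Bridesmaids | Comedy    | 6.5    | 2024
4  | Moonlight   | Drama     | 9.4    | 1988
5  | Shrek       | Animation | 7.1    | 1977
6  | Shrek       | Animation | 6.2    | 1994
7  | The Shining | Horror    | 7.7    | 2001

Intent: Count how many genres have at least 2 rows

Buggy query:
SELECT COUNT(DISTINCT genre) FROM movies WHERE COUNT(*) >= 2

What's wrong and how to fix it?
Bug: WHERE filters individual rows, not groups, so a group-level COUNT is invalid there

Fix: Group first with HAVING COUNT(*) >= 2, then COUNT the resulting groups

Corrected query:
SELECT COUNT(*) FROM (SELECT genre FROM movies GROUP BY genre HAVING COUNT(*) >= 2)

Result:
COUNT(*)
--------
2       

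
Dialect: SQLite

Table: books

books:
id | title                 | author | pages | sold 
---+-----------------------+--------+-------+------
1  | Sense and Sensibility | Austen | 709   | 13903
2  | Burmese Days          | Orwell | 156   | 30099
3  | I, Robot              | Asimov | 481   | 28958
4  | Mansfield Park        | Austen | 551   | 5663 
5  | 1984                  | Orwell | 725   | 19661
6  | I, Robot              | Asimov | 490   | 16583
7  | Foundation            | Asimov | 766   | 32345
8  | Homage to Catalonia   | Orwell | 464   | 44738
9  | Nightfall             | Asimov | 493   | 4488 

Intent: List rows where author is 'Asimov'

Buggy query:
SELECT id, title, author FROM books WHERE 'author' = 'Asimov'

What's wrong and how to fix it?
Bug: 'author' in single quotes is a string literal, not the column; the comparison is literal-vs-literal and never true

Fix: Remove the quotes around the column name (or use double quotes for an identifier)

Corrected query:
SELECT id, title, author FROM books WHERE author = 'Asimov'

Result:
id | title      | author
---+------------+-------
3  | I, Robot   | Asimov
6  | I, Robot   | Asimov
7  | Foundation | Asimov
9  | Nightfall  | Asimov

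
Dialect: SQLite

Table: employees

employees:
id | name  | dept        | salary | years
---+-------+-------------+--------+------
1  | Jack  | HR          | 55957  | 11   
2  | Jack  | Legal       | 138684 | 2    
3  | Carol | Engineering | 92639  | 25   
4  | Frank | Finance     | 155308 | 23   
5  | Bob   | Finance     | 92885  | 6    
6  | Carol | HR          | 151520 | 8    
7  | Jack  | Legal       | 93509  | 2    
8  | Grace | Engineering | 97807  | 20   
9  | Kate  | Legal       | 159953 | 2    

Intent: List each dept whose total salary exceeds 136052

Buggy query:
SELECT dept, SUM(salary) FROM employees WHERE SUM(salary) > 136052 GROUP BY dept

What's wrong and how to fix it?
Bug: Aggregate functions cannot appear in a WHERE clause

Fix: Move the aggregate condition to a HAVING clause

Corrected query:
SELECT dept, SUM(salary) FROM employees GROUP BY dept HAVING SUM(salary) > 136052

Result:
dept        | SUM(salary)
------------+------------
Engineering | 190446     
Finance     | 248193     
HR          | 207477     
Legal       | 392146     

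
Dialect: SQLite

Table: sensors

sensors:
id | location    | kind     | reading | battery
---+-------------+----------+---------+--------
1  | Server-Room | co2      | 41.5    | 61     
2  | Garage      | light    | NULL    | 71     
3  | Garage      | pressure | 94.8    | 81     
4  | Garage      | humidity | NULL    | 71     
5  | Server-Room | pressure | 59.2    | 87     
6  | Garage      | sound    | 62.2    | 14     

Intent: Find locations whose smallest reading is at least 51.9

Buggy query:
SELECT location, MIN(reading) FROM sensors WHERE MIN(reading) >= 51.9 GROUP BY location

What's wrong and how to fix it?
Bug: Aggregates like MIN are computed per group after WHERE runs

Fix: Use HAVING for the per-group MIN condition

Corrected query:
SELECT location, MIN(reading) FROM sensors GROUP BY location HAVING MIN(reading) >= 51.9

Result:
location | MIN(reading)
---------+-------------
Garage   | 62.2        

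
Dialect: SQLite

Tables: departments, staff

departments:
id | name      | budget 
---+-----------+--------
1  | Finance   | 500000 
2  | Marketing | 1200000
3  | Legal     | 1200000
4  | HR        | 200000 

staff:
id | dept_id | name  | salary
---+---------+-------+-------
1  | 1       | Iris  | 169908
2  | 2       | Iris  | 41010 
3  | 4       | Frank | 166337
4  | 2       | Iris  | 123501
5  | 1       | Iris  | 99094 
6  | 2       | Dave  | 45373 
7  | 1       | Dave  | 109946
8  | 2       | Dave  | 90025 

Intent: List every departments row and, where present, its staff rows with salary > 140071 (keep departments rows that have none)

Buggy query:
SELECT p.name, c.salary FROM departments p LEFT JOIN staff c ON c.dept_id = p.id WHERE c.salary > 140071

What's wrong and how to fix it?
Bug: Filtering c.salary in WHERE discards the NULL rows produced by LEFT JOIN, turning it into an inner join

Fix: Move the right-table condition into the ON clause so unmatched parents are kept

Corrected query:
SELECT p.name, c.salary FROM departments p LEFT JOIN staff c ON c.dept_id = p.id AND c.salary > 140071

Result:
name      | salary
----------+-------
Finance   | 169908
Marketing | NULL  
Legal     | NULL  
HR        | 166337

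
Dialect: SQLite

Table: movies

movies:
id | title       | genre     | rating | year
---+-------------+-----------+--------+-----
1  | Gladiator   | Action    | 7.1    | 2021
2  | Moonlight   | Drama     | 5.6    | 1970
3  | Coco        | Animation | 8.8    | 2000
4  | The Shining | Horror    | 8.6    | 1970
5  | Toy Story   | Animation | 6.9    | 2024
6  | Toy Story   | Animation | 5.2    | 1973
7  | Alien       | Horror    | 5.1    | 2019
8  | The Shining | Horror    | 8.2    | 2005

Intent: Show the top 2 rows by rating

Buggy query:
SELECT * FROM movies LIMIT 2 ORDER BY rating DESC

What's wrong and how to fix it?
Bug: ORDER BY cannot follow LIMIT; LIMIT is the final clause

Fix: Sort with ORDER BY, then apply LIMIT

Corrected query:
SELECT * FROM movies ORDER BY rating DESC LIMIT 2

Result:
id | title       | genre     | rating | year
---+-------------+-----------+--------+-----
3  | Coco        | Animation | 8.8    | 2000
4  | The Shining | Horror    | 8.6    | 1970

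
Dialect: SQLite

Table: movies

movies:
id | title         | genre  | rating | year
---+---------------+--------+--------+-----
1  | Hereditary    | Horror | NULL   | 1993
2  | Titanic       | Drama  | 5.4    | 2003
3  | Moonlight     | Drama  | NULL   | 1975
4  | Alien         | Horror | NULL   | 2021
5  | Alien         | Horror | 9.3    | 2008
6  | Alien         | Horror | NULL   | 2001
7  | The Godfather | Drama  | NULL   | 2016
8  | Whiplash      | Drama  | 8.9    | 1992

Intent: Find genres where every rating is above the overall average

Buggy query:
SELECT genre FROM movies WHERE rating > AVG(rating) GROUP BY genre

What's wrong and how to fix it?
Bug: WHERE evaluates per row before aggregation, so AVG() is unavailable

Fix: Use a subquery for AVG and a HAVING MIN(...) filter so the condition holds for every row in the group

Corrected query:
SELECT genre FROM movies GROUP BY genre HAVING MIN(rating) > (SELECT AVG(rating) FROM movies)

Result:
genre 
------
Horror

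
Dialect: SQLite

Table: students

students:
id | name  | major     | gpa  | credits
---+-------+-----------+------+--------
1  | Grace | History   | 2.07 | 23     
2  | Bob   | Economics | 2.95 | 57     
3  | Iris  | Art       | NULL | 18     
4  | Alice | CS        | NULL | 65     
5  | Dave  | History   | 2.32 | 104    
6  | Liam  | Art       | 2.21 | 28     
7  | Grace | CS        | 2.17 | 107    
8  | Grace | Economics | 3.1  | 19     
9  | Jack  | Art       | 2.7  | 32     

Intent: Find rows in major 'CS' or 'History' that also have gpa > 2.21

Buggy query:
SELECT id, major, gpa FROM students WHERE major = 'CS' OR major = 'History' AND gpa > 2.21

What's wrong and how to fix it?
Bug: Without parentheses, AND is evaluated before OR, so the gpa filter only applies to the 'History' branch

Fix: Add parentheses around the OR so the AND applies to both alternatives

Corrected query:
SELECT id, major, gpa FROM students WHERE (major = 'CS' OR major = 'History') AND gpa > 2.21

Result:
id | major   | gpa 
---+---------+-----
5  | History | 2.32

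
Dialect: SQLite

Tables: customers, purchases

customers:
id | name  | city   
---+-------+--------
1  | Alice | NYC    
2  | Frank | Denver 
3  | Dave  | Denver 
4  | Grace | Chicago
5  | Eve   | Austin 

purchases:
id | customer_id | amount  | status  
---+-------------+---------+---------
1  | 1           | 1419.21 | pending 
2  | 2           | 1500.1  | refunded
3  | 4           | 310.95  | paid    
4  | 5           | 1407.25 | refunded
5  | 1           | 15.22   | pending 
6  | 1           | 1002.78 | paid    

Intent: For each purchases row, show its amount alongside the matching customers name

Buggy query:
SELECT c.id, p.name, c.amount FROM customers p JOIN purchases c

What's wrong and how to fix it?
Bug: JOIN with no ON clause produces a cartesian product; every purchases row pairs with every customers row

Fix: Add ON c.customer_id = p.id to the JOIN

Corrected query:
SELECT c.id, p.name, c.amount FROM customers p JOIN purchases c ON c.customer_id = p.id

Result:
id | name  | amount 
---+-------+--------
1  | Alice | 1419.21
2  | Frank | 1500.1 
3  | Grace | 310.95 
4  | Eve   | 1407.25
5  | Alice | 15.22  
6  | Alice | 1002.78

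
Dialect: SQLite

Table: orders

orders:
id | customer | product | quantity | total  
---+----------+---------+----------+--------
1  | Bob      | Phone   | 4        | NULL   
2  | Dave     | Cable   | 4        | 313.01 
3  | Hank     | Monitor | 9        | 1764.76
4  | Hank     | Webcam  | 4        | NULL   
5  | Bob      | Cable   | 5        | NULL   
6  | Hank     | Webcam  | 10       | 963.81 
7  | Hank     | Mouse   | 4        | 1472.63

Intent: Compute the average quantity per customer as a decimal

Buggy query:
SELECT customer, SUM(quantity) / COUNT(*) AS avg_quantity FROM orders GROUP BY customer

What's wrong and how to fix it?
Bug: Both operands are integers, so '/' performs integer division and truncates

Fix: Multiply by 1.0 (or CAST to REAL) to force floating-point division

Corrected query:
SELECT customer, SUM(quantity) * 1.0 / COUNT(*) AS avg_quantity FROM orders GROUP BY customer

Result:
customer | avg_quantity
---------+-------------
Bob      | 4.5         
Dave     | 4           
Hank     | 6.75        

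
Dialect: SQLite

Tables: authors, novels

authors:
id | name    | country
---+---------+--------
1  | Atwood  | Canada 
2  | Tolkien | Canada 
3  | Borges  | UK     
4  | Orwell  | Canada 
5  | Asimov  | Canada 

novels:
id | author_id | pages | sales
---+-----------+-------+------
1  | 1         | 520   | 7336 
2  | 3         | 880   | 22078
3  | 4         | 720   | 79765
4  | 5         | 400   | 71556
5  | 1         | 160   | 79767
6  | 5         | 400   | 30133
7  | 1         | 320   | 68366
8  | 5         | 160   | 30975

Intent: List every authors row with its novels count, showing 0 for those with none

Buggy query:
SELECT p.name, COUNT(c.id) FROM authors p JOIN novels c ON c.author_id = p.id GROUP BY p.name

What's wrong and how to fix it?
Bug: An inner join excludes parents with zero children

Fix: Use LEFT JOIN so parents without children still appear (COUNT(c.id) gives 0)

Corrected query:
SELECT p.name, COUNT(c.id) FROM authors p LEFT JOIN novels c ON c.author_id = p.id GROUP BY p.name

Result:
name    | COUNT(c.id)
--------+------------
Asimov  | 3          
Atwood  | 3          
Borges  | 1          
Orwell  | 1          
Tolkien | 0          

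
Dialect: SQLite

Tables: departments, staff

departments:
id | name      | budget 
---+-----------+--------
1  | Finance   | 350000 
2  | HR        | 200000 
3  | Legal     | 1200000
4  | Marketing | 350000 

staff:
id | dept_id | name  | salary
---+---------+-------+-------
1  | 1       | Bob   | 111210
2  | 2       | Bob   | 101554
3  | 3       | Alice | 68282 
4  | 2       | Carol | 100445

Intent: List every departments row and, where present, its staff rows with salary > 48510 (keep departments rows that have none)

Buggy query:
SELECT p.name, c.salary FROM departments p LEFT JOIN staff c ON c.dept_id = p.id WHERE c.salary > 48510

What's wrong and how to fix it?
Bug: A WHERE condition on the right-hand table after LEFT JOIN drops unmatched parents

Fix: Put 'c.salary > 48510' in the JOIN's ON clause instead of WHERE

Corrected query:
SELECT p.name, c.salary FROM departments p LEFT JOIN staff c ON c.dept_id = p.id AND c.salary > 48510

Result:
name      | salary
----------+-------
Finance   | 111210
HR        | 100445
HR        | 101554
Legal     | 68282 
Marketing | NULL  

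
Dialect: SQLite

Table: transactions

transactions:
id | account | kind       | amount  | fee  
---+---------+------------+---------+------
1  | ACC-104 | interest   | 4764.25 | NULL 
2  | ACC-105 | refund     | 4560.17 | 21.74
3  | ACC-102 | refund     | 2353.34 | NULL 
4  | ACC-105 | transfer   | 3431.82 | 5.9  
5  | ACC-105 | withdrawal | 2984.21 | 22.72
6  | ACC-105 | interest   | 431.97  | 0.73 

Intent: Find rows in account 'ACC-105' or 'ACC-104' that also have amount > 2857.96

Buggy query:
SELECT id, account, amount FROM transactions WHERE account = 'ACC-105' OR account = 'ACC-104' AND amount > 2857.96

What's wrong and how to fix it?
Bug: AND binds tighter than OR, so this parses as account = 'ACC-105' OR (account = 'ACC-104' AND amount > 2857.96)

Fix: Group the OR with parentheses (or use IN), then AND the threshold

Corrected query:
SELECT id, account, amount FROM transactions WHERE (account = 'ACC-105' OR account = 'ACC-104') AND amount > 2857.96

Result:
id | account | amount 
---+---------+--------
1  | ACC-104 | 4764.25
2  | ACC-105 | 4560.17
4  | ACC-105 | 3431.82
5  | ACC-105 | 2984.21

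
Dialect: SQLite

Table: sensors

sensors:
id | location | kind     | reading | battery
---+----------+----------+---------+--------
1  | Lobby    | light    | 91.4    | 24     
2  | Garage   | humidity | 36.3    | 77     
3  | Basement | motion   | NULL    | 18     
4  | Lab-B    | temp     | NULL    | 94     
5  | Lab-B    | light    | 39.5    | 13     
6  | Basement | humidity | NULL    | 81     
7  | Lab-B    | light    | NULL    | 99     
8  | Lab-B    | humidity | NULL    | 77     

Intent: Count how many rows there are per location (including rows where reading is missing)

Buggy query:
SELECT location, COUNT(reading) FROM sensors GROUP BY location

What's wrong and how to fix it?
Bug: COUNT(column) counts non-NULL values only; rows with NULL reading aren't counted

Fix: Use COUNT(*) to count all rows regardless of NULL

Corrected query:
SELECT location, COUNT(*) FROM sensors GROUP BY location

Result:
location | COUNT(*)
---------+---------
Basement | 2       
Garage   | 1       
Lab-B    | 4       
Lobby    | 1       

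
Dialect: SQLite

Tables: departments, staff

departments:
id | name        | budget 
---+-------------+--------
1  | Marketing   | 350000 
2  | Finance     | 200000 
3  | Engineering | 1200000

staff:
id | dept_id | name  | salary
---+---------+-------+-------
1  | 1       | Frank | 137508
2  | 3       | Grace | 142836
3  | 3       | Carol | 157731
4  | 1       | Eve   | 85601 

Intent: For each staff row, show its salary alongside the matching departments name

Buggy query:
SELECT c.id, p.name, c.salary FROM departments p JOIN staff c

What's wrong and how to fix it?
Bug: JOIN with no ON clause produces a cartesian product; every staff row pairs with every departments row

Fix: Add ON c.dept_id = p.id to the JOIN

Corrected query:
SELECT c.id, p.name, c.salary FROM departments p JOIN staff c ON c.dept_id = p.id

Result:
id | name        | salary
---+-------------+-------
1  | Marketing   | 137508
2  | Engineering | 142836
3  | Engineering | 157731
4  | Marketing   | 85601 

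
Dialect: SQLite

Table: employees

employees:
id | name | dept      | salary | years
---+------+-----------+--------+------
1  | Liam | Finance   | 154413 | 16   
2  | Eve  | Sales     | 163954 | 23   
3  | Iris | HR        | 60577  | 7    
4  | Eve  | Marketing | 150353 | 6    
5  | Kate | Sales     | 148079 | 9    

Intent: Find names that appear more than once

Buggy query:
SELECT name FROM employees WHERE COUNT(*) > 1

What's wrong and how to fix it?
Bug: COUNT(*) is an aggregate and cannot be used in WHERE

Fix: GROUP BY name, then filter groups with HAVING COUNT(*) > 1

Corrected query:
SELECT name FROM employees GROUP BY name HAVING COUNT(*) > 1

Result:
name
----
Eve 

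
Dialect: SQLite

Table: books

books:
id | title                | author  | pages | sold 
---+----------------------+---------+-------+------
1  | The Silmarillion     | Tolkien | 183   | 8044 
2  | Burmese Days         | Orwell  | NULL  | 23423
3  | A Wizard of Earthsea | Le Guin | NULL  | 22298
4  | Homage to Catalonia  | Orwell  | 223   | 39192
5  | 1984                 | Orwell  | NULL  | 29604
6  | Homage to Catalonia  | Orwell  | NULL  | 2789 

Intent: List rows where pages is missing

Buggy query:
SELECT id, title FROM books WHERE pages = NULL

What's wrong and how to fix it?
Bug: Comparing to NULL with '=' never matches; NULL = NULL is unknown, not true

Fix: Replace '= NULL' with 'IS NULL'

Corrected query:
SELECT id, title FROM books WHERE pages IS NULL

Result:
id | title               
---+---------------------
2  | Burmese Days        
3  | A Wizard of Earthsea
5  | 1984                
6  | Homage to Catalonia 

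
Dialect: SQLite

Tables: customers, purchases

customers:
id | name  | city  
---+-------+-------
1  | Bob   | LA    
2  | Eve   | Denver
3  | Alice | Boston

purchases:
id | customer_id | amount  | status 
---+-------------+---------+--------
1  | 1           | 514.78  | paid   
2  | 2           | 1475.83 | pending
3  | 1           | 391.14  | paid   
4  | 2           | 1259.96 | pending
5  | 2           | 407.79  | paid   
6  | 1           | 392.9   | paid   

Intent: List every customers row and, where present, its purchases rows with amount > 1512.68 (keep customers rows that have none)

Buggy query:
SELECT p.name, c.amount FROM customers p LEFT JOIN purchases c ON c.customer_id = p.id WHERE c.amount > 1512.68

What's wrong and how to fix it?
Bug: Filtering c.amount in WHERE discards the NULL rows produced by LEFT JOIN, turning it into an inner join

Fix: Put 'c.amount > 1512.68' in the JOIN's ON clause instead of WHERE

Corrected query:
SELECT p.name, c.amount FROM customers p LEFT JOIN purchases c ON c.customer_id = p.id AND c.amount > 1512.68

Result:
name  | amount
------+-------
Bob   | NULL  
Eve   | NULL  
Alice | NULL  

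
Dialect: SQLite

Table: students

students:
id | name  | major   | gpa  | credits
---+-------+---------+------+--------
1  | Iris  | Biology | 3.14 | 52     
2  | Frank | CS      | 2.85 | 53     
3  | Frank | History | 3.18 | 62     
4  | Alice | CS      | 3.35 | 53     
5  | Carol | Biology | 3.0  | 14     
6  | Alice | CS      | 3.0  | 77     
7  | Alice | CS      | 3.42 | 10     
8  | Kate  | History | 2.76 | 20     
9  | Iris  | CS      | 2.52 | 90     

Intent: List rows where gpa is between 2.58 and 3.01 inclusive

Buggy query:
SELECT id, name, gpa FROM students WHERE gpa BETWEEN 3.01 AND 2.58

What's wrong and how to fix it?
Bug: The bounds are reversed; BETWEEN a AND b requires a <= b to match anything

Fix: Swap the bounds so the smaller value comes first

Corrected query:
SELECT id, name, gpa FROM students WHERE gpa BETWEEN 2.58 AND 3.01

Result:
id | name  | gpa 
---+-------+-----
2  | Frank | 2.85
5  | Carol | 3   
6  | Alice | 3   
8  | Kate  | 2.76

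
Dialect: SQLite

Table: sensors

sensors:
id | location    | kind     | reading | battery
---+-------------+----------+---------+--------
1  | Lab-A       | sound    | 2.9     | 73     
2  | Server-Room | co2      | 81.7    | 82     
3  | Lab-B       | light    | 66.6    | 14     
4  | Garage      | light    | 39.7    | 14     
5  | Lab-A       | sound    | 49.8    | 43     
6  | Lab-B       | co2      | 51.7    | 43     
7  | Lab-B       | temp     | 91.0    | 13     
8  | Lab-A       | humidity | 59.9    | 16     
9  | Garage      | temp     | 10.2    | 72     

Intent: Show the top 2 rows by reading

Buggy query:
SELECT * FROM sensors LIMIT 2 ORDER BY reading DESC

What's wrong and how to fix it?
Bug: LIMIT must come after ORDER BY

Fix: Sort with ORDER BY, then apply LIMIT

Corrected query:
SELECT * FROM sensors ORDER BY reading DESC LIMIT 2

Result:
id | location    | kind | reading | battery
---+-------------+------+---------+--------
7  | Lab-B       | temp | 91      | 13     
2  | Server-Room | co2  | 81.7    | 82     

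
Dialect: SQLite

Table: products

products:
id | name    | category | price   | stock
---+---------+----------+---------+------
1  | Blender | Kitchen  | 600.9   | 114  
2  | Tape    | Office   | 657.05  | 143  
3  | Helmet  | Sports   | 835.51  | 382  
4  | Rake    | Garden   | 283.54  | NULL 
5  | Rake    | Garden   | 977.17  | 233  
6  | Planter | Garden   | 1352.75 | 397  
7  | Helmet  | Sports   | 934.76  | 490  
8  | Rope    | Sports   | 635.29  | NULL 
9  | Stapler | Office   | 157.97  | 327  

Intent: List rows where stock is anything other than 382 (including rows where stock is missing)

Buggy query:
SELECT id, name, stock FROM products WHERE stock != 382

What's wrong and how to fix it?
Bug: Inequality against NULL is unknown, not true; rows with NULL are dropped

Fix: Add an explicit OR stock IS NULL to include the missing-value rows

Corrected query:
SELECT id, name, stock FROM products WHERE stock != 382 OR stock IS NULL

Result:
id | name    | stock
---+---------+------
1  | Blender | 114  
2  | Tape    | 143  
4  | Rake    | NULL 
5  | Rake    | 233  
6  | Planter | 397  
7  | Helmet  | 490  
8  | Rope    | NULL 
9  | Stapler | 327  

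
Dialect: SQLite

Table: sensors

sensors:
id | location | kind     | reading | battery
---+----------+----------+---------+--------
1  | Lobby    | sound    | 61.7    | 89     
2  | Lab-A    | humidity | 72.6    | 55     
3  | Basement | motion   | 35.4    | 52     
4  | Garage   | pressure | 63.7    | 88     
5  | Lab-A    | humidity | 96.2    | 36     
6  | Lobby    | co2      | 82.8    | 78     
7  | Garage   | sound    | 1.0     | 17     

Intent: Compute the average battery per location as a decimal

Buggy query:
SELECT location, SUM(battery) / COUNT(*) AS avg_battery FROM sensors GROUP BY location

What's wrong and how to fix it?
Bug: SUM(battery) and COUNT(*) are both integers; the division truncates the fractional part

Fix: Multiply by 1.0 (or CAST to REAL) to force floating-point division

Corrected query:
SELECT location, SUM(battery) * 1.0 / COUNT(*) AS avg_battery FROM sensors GROUP BY location

Result:
location | avg_battery
---------+------------
Basement | 52         
Garage   | 52.5       
Lab-A    | 45.5       
Lobby    | 83.5       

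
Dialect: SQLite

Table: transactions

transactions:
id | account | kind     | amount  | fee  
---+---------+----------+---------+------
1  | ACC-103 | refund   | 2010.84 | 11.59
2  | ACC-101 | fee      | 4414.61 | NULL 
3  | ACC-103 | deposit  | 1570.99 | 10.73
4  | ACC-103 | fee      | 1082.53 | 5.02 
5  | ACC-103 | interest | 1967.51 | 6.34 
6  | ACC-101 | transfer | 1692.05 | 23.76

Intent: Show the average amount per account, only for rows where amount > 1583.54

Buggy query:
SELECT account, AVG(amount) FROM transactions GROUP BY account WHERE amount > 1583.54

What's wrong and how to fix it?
Bug: Row-level WHERE must come before GROUP BY in the clause order

Fix: Place WHERE between FROM and GROUP BY

Corrected query:
SELECT account, AVG(amount) FROM transactions WHERE amount > 1583.54 GROUP BY account

Result:
account | AVG(amount)
--------+------------
ACC-101 | 3053.33    
ACC-103 | 1989.175   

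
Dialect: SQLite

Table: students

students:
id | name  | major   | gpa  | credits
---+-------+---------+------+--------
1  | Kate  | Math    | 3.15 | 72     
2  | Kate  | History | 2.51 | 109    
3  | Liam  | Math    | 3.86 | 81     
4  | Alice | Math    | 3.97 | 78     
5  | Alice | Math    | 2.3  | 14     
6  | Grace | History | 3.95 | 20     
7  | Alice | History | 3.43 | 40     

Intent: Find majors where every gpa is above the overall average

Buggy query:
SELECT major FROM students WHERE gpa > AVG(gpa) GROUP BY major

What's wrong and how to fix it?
Bug: WHERE evaluates per row before aggregation, so AVG() is unavailable

Fix: Compute the overall average in a scalar subquery and compare each group's MIN against it in HAVING

Corrected query:
SELECT major FROM students GROUP BY major HAVING MIN(gpa) > (SELECT AVG(gpa) FROM students)

Result:
(no rows)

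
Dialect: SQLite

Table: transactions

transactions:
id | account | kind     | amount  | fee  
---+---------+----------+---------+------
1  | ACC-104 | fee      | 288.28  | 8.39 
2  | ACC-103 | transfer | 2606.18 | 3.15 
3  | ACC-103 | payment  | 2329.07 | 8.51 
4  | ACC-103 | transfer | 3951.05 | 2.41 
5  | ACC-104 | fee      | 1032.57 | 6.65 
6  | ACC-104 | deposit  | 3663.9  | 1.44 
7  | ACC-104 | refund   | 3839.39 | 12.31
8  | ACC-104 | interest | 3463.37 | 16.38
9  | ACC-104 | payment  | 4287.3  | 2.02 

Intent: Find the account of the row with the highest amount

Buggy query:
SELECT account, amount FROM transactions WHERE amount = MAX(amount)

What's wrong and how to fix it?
Bug: WHERE is evaluated per row; an aggregate over the whole table isn't defined there

Fix: Use a subquery: WHERE amount = (SELECT MAX(amount) FROM transactions)

Corrected query:
SELECT account, amount FROM transactions WHERE amount = (SELECT MAX(amount) FROM transactions)

Result:
account | amount
--------+-------
ACC-104 | 4287.3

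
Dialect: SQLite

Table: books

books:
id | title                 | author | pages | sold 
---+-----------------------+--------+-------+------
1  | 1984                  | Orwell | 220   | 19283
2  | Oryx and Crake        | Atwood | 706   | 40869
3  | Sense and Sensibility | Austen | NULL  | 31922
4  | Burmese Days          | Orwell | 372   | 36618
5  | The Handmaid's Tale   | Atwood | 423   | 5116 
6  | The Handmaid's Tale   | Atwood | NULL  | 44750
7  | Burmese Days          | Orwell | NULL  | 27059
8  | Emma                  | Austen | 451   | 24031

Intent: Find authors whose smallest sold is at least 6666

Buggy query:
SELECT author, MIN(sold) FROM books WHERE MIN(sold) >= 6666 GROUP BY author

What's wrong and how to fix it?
Bug: Aggregates like MIN are computed per group after WHERE runs

Fix: Use HAVING for the per-group MIN condition

Corrected query:
SELECT author, MIN(sold) FROM books GROUP BY author HAVING MIN(sold) >= 6666

Result:
author | MIN(sold)
-------+----------
Austen | 24031    
Orwell | 19283    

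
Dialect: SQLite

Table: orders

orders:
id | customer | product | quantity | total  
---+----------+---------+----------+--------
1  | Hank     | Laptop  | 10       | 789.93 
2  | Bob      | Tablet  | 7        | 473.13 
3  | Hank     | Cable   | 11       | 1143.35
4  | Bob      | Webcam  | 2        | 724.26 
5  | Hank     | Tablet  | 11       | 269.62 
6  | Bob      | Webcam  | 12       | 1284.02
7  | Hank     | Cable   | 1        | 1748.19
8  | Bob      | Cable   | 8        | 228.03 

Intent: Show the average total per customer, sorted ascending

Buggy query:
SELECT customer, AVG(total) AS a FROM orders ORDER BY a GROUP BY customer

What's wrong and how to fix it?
Bug: ORDER BY appears before GROUP BY; SQL clause order requires GROUP BY first

Fix: Reorder: SELECT … FROM … GROUP BY … ORDER BY …

Corrected query:
SELECT customer, AVG(total) AS a FROM orders GROUP BY customer ORDER BY a

Result:
customer | a       
---------+---------
Bob      | 677.36  
Hank     | 987.7725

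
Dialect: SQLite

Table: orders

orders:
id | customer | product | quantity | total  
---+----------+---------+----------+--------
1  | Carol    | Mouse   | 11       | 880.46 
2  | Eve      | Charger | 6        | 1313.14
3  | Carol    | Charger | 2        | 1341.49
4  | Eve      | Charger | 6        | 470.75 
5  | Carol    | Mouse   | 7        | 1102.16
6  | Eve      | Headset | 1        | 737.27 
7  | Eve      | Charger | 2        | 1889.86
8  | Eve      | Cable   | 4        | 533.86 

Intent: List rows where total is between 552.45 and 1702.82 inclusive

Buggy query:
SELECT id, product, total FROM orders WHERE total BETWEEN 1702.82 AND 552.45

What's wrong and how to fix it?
Bug: BETWEEN expects the lower bound first; with 1702.82 AND 552.45 the range is empty

Fix: Write BETWEEN 552.45 AND 1702.82

Corrected query:
SELECT id, product, total FROM orders WHERE total BETWEEN 552.45 AND 1702.82

Result:
id | product | total  
---+---------+--------
1  | Mouse   | 880.46 
2  | Charger | 1313.14
3  | Charger | 1341.49
5  | Mouse   | 1102.16
6  | Headset | 737.27 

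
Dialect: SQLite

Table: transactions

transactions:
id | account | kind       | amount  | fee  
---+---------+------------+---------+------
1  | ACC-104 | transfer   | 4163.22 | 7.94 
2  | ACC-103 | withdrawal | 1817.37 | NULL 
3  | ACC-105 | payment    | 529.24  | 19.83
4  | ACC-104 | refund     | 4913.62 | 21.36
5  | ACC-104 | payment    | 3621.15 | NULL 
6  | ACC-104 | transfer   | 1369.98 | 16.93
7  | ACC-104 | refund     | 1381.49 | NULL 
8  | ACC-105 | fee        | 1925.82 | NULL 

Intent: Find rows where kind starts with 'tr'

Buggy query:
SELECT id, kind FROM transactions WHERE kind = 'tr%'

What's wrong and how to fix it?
Bug: '=' compares the literal string including the % character; pattern matching needs LIKE

Fix: Use LIKE for wildcard pattern matching

Corrected query:
SELECT id, kind FROM transactions WHERE kind LIKE 'tr%'

Result:
id | kind    
---+---------
1  | transfer
6  | transfer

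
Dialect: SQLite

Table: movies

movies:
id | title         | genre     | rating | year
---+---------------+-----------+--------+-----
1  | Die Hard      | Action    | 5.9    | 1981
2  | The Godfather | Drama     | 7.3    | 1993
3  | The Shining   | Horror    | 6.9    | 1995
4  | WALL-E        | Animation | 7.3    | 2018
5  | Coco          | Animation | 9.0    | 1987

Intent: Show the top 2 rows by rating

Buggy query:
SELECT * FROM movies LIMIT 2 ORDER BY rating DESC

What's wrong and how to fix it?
Bug: ORDER BY cannot follow LIMIT; LIMIT is the final clause

Fix: Sort with ORDER BY, then apply LIMIT

Corrected query:
SELECT * FROM movies ORDER BY rating DESC LIMIT 2

Result:
id | title         | genre     | rating | year
---+---------------+-----------+--------+-----
5  | Coco          | Animation | 9      | 1987
2  | The Godfather | Drama     | 7.3    | 1993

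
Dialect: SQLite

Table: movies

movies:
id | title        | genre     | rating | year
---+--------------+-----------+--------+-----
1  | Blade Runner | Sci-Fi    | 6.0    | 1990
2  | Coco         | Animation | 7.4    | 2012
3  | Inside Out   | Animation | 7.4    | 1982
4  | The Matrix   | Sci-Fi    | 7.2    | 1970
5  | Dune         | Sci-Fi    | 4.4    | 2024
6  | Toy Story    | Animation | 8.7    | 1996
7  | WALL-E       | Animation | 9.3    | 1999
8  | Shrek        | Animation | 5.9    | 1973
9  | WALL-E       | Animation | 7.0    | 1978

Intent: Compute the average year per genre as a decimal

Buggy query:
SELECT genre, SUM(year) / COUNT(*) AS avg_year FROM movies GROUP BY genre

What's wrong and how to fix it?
Bug: SUM(year) and COUNT(*) are both integers; the division truncates the fractional part

Fix: Multiply by 1.0 (or CAST to REAL) to force floating-point division

Corrected query:
SELECT genre, SUM(year) * 1.0 / COUNT(*) AS avg_year FROM movies GROUP BY genre

Result:
genre     | avg_year   
----------+------------
Animation | 1990       
Sci-Fi    | 1994.666667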